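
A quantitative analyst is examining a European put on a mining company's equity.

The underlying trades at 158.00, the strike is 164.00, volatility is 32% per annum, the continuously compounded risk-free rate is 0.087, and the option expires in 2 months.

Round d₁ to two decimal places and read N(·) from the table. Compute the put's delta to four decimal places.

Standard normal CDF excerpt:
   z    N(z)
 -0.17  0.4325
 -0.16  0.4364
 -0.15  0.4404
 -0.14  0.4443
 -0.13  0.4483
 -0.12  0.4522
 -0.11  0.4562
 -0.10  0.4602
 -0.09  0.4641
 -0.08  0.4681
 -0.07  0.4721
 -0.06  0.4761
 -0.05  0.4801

-0.5438

T = 0.1667;  σ√T = 0.1306
d₁ = [ln(158/164) + (0.087 + 0.32²/2)·0.1667] / 0.1306 = [-0.0373 + 0.0230] / 0.1306 = -0.1090 → -0.11
N(d₁) = N(-0.11) = 0.4562
Δ_put = N(d₁) − 1 = 0.4562 − 1 = -0.5438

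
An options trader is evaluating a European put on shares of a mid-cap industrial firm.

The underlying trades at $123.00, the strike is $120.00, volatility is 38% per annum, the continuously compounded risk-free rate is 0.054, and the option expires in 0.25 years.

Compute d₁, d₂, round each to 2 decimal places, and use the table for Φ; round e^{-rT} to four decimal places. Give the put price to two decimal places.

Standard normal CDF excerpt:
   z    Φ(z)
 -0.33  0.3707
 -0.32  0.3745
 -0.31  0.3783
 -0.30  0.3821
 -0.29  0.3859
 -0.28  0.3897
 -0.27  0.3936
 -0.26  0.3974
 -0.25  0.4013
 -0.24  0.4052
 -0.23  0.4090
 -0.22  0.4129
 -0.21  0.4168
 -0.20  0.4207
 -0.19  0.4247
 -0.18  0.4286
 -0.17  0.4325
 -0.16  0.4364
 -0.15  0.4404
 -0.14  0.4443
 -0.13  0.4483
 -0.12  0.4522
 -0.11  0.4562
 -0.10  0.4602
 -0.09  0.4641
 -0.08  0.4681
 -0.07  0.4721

T = 0.25;  σ√T = 0.1900
d₁ = [ln(123/120) + (0.054 + 0.38²/2)·0.25] / 0.1900 = [0.0247 + 0.0316] / 0.1900 = 0.2960 ⇒ 0.30
d₂ = d₁ − σ√T = 0.2960 − 0.1900 = 0.1060 ⇒ 0.11
e^(−rT) = e^(−0.054·0.25) = 0.9866
P = 120·0.9866·N(-0.11) − 123·N(-0.30) = 120·0.9866·0.4562 − 123·0.3821 = 54.0104 − 46.9983 = 7.0121

$7.01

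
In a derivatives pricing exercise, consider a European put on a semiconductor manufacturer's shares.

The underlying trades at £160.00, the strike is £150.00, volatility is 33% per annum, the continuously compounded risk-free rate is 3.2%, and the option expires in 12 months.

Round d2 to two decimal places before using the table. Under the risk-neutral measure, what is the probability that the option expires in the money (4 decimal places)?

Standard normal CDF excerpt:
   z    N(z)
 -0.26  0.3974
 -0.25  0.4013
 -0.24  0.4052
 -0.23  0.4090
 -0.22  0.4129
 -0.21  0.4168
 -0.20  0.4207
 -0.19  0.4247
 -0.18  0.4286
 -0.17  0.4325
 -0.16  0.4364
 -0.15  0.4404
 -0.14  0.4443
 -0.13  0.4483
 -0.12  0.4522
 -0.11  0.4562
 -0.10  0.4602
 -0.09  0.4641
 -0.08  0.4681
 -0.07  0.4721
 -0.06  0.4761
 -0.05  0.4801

T = 1;  σ√T = 0.3300
ln(S/K) + (r + σ²/2)T = ln(160/150) + (0.032 + 0.33²/2)·1 = 0.0645 + 0.0864 = 0.1510
d₁ = 0.1510 / 0.3300 = 0.4575 ≈ 0.46
d₂ = d₁ − σ√T = 0.4575 − 0.3300 = 0.1275 ≈ 0.13
Pr(exercise) under Q = N(−d₂) = N(-0.13) = 0.4483

0.4483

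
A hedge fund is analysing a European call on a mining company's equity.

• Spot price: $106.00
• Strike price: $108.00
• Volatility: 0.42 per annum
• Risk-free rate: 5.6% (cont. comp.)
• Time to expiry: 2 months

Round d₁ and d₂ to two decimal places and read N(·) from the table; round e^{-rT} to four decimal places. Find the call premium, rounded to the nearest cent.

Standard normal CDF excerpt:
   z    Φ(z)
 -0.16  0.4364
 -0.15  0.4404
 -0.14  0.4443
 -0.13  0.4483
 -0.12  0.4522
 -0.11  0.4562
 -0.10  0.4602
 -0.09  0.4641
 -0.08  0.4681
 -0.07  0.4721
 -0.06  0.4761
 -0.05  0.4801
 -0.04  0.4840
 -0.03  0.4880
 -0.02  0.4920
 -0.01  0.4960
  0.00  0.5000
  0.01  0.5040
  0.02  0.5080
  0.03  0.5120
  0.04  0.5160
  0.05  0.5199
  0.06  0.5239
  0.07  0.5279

σ√T = 0.42·√0.1667 = 0.1715
d₁ = [ln(106/108) + (0.056 + 0.42²/2)·0.1667] / 0.1715 = [-0.0187 + 0.0240] / 0.1715 = 0.0312 ⇒ 0.03
d₂ = d₁ − σ√T = 0.0312 − 0.1715 = -0.1403 ⇒ -0.14
e^(−rT) = e^(−0.056·0.1667) = 0.9907
C = 106·N(0.03) − 108·0.9907·N(-0.14) = 106·0.5120 − 108·0.9907·0.4443 = 54.2720 − 47.5381 = 6.7339

$6.73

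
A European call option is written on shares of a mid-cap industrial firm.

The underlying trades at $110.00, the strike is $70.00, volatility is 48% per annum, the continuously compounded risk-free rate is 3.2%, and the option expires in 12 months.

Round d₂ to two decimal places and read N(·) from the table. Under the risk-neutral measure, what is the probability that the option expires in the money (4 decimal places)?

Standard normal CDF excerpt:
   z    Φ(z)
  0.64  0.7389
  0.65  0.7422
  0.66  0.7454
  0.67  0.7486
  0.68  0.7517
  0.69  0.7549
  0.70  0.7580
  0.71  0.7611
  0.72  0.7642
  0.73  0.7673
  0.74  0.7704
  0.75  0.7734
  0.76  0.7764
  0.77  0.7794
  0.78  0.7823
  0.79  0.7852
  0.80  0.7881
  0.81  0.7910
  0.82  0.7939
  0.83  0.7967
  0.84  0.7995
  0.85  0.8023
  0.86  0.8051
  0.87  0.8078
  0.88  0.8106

σ√T = 0.48 × 1.0000 = 0.4800
d₁ = [ln(110/70) + (0.032 + 0.48²/2)·1] / 0.4800 = [0.4520 + 0.1472] / 0.4800 = 1.2483 ≈ 1.25
d₂ = d₁ − σ√T = 1.2483 − 0.4800 = 0.7683 ≈ 0.77
Pr(exercise) under Q = N(d₂) = 0.7794

0.7794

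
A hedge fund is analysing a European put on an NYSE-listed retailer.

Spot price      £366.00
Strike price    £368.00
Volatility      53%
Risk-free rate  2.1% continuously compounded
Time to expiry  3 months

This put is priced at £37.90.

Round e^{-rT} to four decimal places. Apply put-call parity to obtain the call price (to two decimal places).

exp(−rT) = exp(−0.021·0.25) = 0.9948
Put-call parity: C − P = S − K·e^(−rT) = 366 − 368·0.9948 = 366 − 366.0864 = -0.0864
C = P + (C − P) = 37.90 + (-0.0864) = 37.8136

£37.81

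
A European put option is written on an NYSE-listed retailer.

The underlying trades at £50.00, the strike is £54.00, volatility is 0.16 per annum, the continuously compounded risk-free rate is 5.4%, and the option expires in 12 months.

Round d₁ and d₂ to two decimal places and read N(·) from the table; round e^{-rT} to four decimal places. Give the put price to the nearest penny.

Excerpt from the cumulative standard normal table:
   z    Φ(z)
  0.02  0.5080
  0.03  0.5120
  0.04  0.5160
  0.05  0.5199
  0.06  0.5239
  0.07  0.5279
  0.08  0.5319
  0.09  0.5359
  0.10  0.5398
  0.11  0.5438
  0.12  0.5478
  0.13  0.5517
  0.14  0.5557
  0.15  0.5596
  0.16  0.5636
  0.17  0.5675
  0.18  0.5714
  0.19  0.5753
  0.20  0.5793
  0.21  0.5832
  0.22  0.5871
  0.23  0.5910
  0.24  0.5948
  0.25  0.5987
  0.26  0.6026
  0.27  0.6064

£3.84

T = 1;  σ√T = 0.1600
ln(S/K) + (r + σ²/2)T = ln(50/54) + (0.054 + 0.16²/2)·1 = -0.0770 + 0.0668 = -0.0102
d₁ = -0.0102 / 0.1600 = -0.0635 ≈ -0.06
d₂ = d₁ − σ√T = -0.0635 − 0.1600 = -0.2235 ≈ -0.22
e^(−rT) = e^(−0.054·1) = 0.9474
P = 54·0.9474·N(0.22) − 50·N(0.06) = 54·0.9474·0.5871 − 50·0.5239 = 30.0358 − 26.1950 = 3.8408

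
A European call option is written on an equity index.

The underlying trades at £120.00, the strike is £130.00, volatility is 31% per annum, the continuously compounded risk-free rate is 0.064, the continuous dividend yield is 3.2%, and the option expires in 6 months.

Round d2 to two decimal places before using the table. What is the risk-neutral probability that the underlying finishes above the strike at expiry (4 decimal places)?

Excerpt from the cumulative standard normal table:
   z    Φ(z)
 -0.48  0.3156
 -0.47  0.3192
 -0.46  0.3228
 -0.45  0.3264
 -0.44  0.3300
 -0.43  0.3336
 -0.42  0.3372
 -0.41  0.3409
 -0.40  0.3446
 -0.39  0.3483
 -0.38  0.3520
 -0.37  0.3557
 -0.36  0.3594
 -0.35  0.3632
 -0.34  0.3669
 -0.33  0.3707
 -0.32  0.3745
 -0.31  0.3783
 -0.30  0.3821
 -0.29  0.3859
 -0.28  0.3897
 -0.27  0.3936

0.3446

T = 0.5;  σ√T = 0.2192
d₁ = [ln(120/130) + (0.064 − 0.032 + 0.31²/2)·0.5] / 0.2192 = [-0.0800 + 0.0400] / 0.2192 = -0.1826 ⇒ -0.18
d₂ = d₁ − σ√T = -0.1826 − 0.2192 = -0.4018 ⇒ -0.40
Pr(exercise) under Q = N(d₂) = 0.3446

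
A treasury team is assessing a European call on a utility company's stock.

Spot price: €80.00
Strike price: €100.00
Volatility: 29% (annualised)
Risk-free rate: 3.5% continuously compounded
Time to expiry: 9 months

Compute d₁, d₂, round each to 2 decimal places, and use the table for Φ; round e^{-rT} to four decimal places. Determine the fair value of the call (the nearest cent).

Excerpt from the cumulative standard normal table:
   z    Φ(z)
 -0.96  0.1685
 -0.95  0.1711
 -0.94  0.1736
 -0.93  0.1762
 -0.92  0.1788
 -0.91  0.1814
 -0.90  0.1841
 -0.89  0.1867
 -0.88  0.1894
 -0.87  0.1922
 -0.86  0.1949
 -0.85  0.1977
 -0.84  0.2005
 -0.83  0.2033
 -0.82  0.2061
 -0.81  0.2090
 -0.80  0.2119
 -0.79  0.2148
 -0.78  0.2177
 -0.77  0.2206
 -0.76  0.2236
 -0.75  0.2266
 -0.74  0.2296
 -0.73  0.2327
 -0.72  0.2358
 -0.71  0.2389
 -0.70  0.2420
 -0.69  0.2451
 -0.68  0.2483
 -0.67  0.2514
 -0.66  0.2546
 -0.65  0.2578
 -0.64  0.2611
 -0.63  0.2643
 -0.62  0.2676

σ√T = 0.29·√0.75 = 0.2511
d₁ = [ln(80/100) + (0.035 + ½·0.29²)·0.75] / (σ√T) = (-0.2231 + 0.0578) / 0.2511 = -0.6584 ⇒ -0.66
d₂ = -0.6584 − 0.2511 = -0.9095 ⇒ -0.91
exp(−rT) = exp(−0.035·0.75) = 0.9741
C = 80·N(-0.66) − 100·0.9741·N(-0.91) = 80·0.2546 − 100·0.9741·0.1814 = 20.3680 − 17.6702 = 2.6978

€2.70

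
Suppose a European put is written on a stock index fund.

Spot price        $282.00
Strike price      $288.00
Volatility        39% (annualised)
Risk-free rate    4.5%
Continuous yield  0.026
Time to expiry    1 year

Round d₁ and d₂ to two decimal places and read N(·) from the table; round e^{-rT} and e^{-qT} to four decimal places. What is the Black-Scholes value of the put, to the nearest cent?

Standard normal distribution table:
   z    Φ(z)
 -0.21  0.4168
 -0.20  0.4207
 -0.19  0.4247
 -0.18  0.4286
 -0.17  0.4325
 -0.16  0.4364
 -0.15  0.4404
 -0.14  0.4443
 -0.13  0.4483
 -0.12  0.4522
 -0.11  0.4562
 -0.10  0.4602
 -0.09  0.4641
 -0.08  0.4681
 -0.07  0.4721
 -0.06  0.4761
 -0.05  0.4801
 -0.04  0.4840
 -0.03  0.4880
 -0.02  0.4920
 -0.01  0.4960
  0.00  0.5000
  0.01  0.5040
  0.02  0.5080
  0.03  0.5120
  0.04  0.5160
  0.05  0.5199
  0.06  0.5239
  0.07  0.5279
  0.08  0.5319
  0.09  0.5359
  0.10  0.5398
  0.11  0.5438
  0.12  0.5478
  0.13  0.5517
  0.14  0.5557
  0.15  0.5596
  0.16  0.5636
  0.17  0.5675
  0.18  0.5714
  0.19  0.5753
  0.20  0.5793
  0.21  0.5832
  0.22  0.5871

T = 1;  σ√T = 0.3900
d₁ = [ln(282/288) + (0.045 − 0.026 + 0.39²/2)·1] / 0.3900 = [-0.0211 + 0.0951] / 0.3900 = 0.1897 ⇒ 0.19
d₂ = d₁ − σ√T = 0.1897 − 0.3900 = -0.2003 ⇒ -0.20
e^(−qT) = e^(−0.026·1) = 0.9743;  e^(−rT) = e^(−0.045·1) = 0.9560
N(−d₂) = N(0.20) = 0.5793;  N(−d₁) = N(-0.19) = 0.4247
P = 288·0.9560·0.5793 − 282·0.9743·0.4247 = 159.4975 − 116.6874 = 42.8101

$42.81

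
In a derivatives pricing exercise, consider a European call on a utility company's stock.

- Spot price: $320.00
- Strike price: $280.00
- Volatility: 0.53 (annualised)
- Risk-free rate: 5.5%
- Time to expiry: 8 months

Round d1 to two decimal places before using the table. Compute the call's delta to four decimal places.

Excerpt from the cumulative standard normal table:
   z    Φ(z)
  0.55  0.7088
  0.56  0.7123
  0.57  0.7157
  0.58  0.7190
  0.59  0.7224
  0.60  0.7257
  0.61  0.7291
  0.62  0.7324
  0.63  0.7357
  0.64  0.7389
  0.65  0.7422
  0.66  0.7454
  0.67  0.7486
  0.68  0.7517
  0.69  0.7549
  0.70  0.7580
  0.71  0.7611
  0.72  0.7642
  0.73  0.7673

σ√T = 0.53 × 0.8165 = 0.4327
d₁ = [ln(320/280) + (0.055 + ½·0.53²)·0.6667] / (σ√T) = (0.1335 + 0.1303) / 0.4327 = 0.6097 → 0.61
N(d₁) = N(0.61) = 0.7291
Δ_call = N(d₁) = 0.7291

0.7291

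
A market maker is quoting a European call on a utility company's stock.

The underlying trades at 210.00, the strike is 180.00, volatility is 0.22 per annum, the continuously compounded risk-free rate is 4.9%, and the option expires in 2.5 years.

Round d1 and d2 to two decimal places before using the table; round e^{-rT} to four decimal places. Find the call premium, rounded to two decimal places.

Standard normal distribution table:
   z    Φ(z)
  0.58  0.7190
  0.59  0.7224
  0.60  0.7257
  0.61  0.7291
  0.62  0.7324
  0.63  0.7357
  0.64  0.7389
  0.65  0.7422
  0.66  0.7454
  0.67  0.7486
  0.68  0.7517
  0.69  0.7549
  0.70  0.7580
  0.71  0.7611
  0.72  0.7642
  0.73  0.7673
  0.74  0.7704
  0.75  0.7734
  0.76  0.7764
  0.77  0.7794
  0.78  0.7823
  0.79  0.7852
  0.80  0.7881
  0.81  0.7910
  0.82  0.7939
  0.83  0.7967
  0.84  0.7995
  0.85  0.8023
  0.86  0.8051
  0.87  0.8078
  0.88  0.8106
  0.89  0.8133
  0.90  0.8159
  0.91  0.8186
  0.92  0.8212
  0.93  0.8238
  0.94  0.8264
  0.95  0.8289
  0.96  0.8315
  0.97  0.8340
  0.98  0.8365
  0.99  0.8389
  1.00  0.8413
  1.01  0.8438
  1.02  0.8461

σ√T = 0.22 × 1.5811 = 0.3479
d₁ = [ln(210/180) + (0.049 + 0.22²/2)·2.5] / 0.3479 = [0.1542 + 0.1830] / 0.3479 = 0.9692 ⇒ 0.97
d₂ = d₁ − σ√T = 0.9692 − 0.3479 = 0.6214 ⇒ 0.62
e^(−rT) = e^(−0.049·2.5) = 0.8847
N(d₁) = N(0.97) = 0.8340;  N(d₂) = N(0.62) = 0.7324
C = 210·0.8340 − 180·0.8847·0.7324 = 175.1400 − 116.6318 = 58.5082

58.51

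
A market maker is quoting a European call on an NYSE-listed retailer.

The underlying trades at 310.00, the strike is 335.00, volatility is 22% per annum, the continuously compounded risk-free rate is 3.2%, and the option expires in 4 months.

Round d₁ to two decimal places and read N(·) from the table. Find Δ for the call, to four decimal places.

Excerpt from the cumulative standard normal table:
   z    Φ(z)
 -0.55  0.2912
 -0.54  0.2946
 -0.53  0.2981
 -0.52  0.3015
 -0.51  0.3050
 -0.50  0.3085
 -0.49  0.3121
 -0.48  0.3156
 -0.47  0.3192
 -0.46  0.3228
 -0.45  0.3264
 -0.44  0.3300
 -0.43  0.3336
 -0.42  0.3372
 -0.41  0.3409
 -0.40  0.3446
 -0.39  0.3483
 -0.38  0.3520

0.3228

σ√T = 0.22·√0.3333 = 0.1270
d₁ = [ln(310/335) + (0.032 + 0.22²/2)·0.3333] / 0.1270 = [-0.0776 + 0.0187] / 0.1270 = -0.4631 ≈ -0.46
N(d₁) = N(-0.46) = 0.3228
Δ_call = N(d₁) = 0.3228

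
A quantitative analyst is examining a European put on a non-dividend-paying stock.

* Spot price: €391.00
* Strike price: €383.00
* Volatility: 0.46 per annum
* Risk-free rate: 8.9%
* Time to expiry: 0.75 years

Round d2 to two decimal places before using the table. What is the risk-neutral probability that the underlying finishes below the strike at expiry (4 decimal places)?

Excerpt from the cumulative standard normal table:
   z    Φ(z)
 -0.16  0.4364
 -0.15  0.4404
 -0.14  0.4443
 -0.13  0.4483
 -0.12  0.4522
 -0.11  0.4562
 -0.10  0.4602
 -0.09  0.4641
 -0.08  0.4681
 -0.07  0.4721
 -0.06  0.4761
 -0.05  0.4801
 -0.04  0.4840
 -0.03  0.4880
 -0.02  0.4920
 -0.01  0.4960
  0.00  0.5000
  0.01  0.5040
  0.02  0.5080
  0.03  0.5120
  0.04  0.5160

T = 0.75;  σ√T = 0.3984
d₁ = [ln(391/383) + (0.089 + ½·0.46²)·0.75] / (σ√T) = (0.0207 + 0.1461) / 0.3984 = 0.4186 ≈ 0.42
d₂ = 0.4186 − 0.3984 = 0.0203 ≈ 0.02
Pr(exercise) under Q = N(−d₂) = N(-0.02) = 0.4920

0.4920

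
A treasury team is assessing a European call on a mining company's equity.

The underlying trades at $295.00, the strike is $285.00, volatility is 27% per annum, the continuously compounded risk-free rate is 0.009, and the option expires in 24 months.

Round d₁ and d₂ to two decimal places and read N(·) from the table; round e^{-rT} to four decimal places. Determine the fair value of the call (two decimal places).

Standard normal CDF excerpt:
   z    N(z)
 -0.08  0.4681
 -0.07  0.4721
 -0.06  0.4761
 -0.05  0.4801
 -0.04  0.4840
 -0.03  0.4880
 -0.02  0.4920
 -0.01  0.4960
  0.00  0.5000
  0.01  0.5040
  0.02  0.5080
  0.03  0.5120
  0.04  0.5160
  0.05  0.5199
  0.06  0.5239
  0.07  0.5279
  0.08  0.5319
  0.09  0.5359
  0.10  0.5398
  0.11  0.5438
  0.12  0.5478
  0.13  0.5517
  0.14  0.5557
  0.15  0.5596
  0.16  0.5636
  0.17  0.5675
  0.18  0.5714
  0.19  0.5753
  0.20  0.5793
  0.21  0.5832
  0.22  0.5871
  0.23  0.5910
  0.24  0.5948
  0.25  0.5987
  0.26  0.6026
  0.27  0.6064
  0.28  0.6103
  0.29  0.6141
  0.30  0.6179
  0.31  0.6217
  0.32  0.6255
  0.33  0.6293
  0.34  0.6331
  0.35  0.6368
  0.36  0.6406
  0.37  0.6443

$51.25

T = 2;  σ√T = 0.3818
ln(S/K) + (r + σ²/2)T = ln(295/285) + (0.009 + 0.27²/2)·2 = 0.0345 + 0.0909 = 0.1254
d₁ = 0.1254 / 0.3818 = 0.3284 ≈ 0.33
d₂ = d₁ − σ√T = 0.3284 − 0.3818 = -0.0535 ≈ -0.05
exp(−rT) = exp(−0.009·2) = 0.9822
C = 295·N(0.33) − 285·0.9822·N(-0.05) = 295·0.6293 − 285·0.9822·0.4801 = 185.6435 − 134.3930 = 51.2505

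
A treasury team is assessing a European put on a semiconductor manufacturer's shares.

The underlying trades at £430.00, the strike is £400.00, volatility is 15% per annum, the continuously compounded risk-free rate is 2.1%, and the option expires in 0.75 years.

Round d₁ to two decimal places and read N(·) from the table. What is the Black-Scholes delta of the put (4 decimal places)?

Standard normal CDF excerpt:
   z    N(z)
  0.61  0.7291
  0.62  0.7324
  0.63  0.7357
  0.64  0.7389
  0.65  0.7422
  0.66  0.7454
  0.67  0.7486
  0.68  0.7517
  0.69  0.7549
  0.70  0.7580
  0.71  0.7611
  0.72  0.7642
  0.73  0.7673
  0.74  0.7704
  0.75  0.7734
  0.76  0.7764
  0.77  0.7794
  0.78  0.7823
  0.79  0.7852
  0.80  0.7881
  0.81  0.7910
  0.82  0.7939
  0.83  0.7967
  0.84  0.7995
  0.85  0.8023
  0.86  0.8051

-0.2296

σ√T = 0.15 × 0.8660 = 0.1299
d₁ = [ln(430/400) + (0.021 + ½·0.15²)·0.75] / (σ√T) = (0.0723 + 0.0242) / 0.1299 = 0.7429 ⇒ 0.74
N(d₁) = N(0.74) = 0.7704
Δ_put = N(d₁) − 1 = 0.7704 − 1 = -0.2296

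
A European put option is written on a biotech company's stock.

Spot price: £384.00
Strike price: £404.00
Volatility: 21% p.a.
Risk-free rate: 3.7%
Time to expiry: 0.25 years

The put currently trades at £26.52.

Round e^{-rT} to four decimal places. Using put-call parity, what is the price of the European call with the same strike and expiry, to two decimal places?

£10.24

exp(−rT) = exp(−0.037·0.25) = 0.9908
Put-call parity: C − P = S − K·e^(−rT) = 384 − 404·0.9908 = 384 − 400.2832 = -16.2832
C = P + (C − P) = 26.52 + (-16.2832) = 10.2368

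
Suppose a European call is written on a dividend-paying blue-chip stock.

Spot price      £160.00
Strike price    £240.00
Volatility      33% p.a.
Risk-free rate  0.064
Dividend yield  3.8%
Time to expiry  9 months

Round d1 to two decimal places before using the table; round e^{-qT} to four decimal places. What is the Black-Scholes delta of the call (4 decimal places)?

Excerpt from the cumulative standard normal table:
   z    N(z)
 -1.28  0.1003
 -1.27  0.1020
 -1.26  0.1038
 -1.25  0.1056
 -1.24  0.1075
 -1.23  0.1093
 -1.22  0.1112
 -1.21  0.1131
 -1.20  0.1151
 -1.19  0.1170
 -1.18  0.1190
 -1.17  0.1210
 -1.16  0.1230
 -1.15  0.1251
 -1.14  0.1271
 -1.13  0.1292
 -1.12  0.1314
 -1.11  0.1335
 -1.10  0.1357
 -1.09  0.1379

T = 0.75;  σ√T = 0.2858
ln(S/K) + (r − q + σ²/2)T = ln(160/240) + (0.064 − 0.038 + 0.33²/2)·0.75 = -0.4055 + 0.0603 = -0.3451
d₁ = -0.3451 / 0.2858 = -1.2076 ⇒ -1.21
N(d₁) = N(-1.21) = 0.1131
Δ_call = e^(−qT)·N(d₁) = 0.9719·0.1131 = 0.1099

0.1099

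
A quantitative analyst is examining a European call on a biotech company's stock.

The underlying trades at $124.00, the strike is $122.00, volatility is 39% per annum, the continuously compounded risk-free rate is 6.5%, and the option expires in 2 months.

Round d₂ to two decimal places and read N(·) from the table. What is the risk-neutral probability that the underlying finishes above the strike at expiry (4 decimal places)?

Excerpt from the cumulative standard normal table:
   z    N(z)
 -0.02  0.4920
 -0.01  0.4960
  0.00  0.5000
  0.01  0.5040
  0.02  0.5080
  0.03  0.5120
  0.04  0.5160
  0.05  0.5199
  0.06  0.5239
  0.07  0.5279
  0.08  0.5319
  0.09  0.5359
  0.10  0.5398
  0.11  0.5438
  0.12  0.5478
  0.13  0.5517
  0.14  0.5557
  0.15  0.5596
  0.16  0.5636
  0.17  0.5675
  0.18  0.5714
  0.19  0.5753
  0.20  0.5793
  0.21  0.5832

σ√T = 0.39·√0.1667 = 0.1592
d₁ = [ln(124/122) + (0.065 + 0.39²/2)·0.1667] / 0.1592 = [0.0163 + 0.0235] / 0.1592 = 0.2498 ⇒ 0.25
d₂ = d₁ − σ√T = 0.2498 − 0.1592 = 0.0906 ⇒ 0.09
Pr(exercise) under Q = N(d₂) = 0.5359

0.5359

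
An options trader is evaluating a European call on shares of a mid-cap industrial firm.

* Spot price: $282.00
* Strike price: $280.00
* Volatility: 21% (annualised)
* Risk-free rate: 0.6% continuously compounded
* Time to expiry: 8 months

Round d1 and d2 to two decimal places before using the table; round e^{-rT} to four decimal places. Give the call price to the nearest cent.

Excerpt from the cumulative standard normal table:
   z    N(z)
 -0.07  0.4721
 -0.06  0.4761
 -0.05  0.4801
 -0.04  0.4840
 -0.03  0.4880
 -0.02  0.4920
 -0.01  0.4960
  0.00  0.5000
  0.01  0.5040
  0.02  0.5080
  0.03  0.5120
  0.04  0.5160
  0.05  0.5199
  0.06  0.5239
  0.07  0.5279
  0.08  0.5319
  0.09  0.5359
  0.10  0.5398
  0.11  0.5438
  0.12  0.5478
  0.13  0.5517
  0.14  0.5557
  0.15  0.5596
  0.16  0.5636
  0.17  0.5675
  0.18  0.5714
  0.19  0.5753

$20.60

σ√T = 0.21·√0.6667 = 0.1715
ln(S/K) + (r + σ²/2)T = ln(282/280) + (0.006 + 0.21²/2)·0.6667 = 0.0071 + 0.0187 = 0.0258
d₁ = 0.0258 / 0.1715 = 0.1506 ≈ 0.15
d₂ = d₁ − σ√T = 0.1506 − 0.1715 = -0.0209 ≈ -0.02
e^(−rT) = e^(−0.006·0.6667) = 0.9960
C = 282·N(0.15) − 280·0.9960·N(-0.02) = 282·0.5596 − 280·0.9960·0.4920 = 157.8072 − 137.2090 = 20.5982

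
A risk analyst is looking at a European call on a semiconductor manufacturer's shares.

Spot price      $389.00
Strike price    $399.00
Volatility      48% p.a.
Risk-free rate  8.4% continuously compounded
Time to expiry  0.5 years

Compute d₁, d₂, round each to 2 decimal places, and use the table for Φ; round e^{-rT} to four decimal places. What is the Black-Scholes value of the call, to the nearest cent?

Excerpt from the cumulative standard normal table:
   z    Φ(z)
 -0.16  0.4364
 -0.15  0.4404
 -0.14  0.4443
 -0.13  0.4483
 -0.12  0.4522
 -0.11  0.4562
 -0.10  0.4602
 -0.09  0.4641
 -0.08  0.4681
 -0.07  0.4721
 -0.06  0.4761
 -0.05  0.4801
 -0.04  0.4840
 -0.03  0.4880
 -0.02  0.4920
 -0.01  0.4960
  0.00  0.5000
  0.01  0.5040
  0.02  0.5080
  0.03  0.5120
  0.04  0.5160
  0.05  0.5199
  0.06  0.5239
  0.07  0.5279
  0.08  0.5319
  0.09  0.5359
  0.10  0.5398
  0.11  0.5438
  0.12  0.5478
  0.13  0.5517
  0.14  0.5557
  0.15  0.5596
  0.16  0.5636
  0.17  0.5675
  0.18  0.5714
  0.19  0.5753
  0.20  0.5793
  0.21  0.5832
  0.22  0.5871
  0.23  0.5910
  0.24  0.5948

σ√T = 0.48·√0.5 = 0.3394
d₁ = [ln(389/399) + (0.084 + 0.48²/2)·0.5] / 0.3394 = [-0.0254 + 0.0996] / 0.3394 = 0.2187 which rounds to 0.22
d₂ = d₁ − σ√T = 0.2187 − 0.3394 = -0.1207 which rounds to -0.12
exp(−rT) = exp(−0.084·0.5) = 0.9589
C = 389·N(0.22) − 399·0.9589·N(-0.12) = 389·0.5871 − 399·0.9589·0.4522 = 228.3819 − 173.0122 = 55.3697

$55.37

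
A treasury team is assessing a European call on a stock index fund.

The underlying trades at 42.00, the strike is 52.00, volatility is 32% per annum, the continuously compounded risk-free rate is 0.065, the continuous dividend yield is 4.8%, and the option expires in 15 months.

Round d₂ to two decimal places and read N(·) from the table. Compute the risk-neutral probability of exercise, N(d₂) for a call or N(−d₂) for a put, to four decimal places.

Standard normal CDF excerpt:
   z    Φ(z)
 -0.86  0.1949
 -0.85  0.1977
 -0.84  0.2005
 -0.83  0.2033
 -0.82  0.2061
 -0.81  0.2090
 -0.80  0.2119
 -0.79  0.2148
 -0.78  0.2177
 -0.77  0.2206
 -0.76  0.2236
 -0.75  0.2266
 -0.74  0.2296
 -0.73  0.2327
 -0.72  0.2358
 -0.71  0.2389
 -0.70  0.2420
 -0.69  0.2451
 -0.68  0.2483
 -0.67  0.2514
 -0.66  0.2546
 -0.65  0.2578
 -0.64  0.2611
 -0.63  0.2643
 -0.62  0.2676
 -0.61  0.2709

0.2358

σ√T = 0.32·√1.25 = 0.3578
d₁ = [ln(42/52) + (0.065 − 0.048 + 0.32²/2)·1.25] / 0.3578 = [-0.2136 + 0.0853] / 0.3578 = -0.3587 ⇒ -0.36
d₂ = d₁ − σ√T = -0.3587 − 0.3578 = -0.7164 ⇒ -0.72
Risk-neutral Pr[S_T > K] = N(d₂) = N(-0.72) = 0.2358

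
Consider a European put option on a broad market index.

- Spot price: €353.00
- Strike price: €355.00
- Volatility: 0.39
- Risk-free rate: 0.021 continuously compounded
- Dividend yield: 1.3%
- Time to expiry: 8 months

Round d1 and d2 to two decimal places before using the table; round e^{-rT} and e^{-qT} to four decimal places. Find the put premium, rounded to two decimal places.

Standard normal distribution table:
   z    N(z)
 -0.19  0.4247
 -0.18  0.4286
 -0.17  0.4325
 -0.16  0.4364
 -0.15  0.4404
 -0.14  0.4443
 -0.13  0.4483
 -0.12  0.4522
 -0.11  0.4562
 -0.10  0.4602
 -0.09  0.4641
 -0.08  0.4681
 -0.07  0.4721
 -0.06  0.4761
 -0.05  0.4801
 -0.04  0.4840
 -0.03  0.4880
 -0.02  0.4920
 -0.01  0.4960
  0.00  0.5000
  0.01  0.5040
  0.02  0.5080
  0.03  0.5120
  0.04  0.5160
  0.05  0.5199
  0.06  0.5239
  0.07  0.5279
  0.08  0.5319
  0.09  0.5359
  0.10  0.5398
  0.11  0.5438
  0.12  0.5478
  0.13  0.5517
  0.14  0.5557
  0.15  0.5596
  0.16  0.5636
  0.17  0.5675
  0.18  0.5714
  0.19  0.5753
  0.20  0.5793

σ√T = 0.39·√0.6667 = 0.3184
d₁ = [ln(353/355) + (0.021 − 0.013 + 0.39²/2)·0.6667] / 0.3184 = [-0.0056 + 0.0560] / 0.3184 = 0.1582 ⇒ 0.16
d₂ = d₁ − σ√T = 0.1582 − 0.3184 = -0.1602 ⇒ -0.16
exp(−qT) = exp(−0.013·0.6667) = 0.9914;  exp(−rT) = exp(−0.021·0.6667) = 0.9861
N(−d₂) = N(0.16) = 0.5636;  N(−d₁) = N(-0.16) = 0.4364
P = 355·0.9861·0.5636 − 353·0.9914·0.4364 = 197.2969 − 152.7244 = 44.5725

€44.57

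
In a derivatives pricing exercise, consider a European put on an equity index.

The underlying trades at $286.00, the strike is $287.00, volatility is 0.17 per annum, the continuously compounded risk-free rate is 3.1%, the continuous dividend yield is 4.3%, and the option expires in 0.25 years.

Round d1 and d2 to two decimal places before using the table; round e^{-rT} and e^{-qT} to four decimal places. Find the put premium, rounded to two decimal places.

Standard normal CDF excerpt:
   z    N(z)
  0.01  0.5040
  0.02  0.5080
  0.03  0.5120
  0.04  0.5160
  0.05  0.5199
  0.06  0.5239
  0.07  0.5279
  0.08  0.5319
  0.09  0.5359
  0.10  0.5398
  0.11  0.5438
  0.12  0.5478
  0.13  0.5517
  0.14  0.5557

T = 0.25;  σ√T = 0.0850
d₁ = [ln(286/287) + (0.031 − 0.043 + ½·0.17²)·0.25] / (σ√T) = (-0.0035 + 0.0006) / 0.0850 = -0.0339 ≈ -0.03
d₂ = -0.0339 − 0.0850 = -0.1189 ≈ -0.12
exp(−qT) = exp(−0.043·0.25) = 0.9893;  exp(−rT) = exp(−0.031·0.25) = 0.9923
N(−d₂) = N(0.12) = 0.5478;  N(−d₁) = N(0.03) = 0.5120
P = 287·0.9923·0.5478 − 286·0.9893·0.5120 = 156.0080 − 144.8652 = 11.1428

$11.14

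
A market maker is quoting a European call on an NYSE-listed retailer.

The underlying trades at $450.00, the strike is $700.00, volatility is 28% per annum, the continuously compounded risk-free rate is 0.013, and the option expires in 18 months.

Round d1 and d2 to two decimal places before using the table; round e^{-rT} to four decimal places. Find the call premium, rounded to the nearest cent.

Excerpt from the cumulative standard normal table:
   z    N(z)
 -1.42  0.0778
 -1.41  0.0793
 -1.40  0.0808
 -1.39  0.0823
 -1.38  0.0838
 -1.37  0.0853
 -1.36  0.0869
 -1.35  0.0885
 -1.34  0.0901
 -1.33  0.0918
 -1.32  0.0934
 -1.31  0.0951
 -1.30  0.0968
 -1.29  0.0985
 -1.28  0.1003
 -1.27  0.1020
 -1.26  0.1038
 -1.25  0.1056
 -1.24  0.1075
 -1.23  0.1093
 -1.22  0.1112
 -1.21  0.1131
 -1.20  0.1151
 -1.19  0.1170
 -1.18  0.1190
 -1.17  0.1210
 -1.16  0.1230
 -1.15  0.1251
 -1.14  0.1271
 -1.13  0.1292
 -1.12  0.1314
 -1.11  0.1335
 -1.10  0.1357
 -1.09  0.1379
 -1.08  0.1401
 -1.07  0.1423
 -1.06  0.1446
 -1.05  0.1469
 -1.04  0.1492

$9.60

T = 1.5;  σ√T = 0.3429
ln(S/K) + (r + σ²/2)T = ln(450/700) + (0.013 + 0.28²/2)·1.5 = -0.4418 + 0.0783 = -0.3635
d₁ = -0.3635 / 0.3429 = -1.0601 ⇒ -1.06
d₂ = d₁ − σ√T = -1.0601 − 0.3429 = -1.4030 ⇒ -1.40
exp(−rT) = exp(−0.013·1.5) = 0.9807
N(d₁) = N(-1.06) = 0.1446;  N(d₂) = N(-1.40) = 0.0808
C = 450·0.1446 − 700·0.9807·0.0808 = 65.0700 − 55.4684 = 9.6016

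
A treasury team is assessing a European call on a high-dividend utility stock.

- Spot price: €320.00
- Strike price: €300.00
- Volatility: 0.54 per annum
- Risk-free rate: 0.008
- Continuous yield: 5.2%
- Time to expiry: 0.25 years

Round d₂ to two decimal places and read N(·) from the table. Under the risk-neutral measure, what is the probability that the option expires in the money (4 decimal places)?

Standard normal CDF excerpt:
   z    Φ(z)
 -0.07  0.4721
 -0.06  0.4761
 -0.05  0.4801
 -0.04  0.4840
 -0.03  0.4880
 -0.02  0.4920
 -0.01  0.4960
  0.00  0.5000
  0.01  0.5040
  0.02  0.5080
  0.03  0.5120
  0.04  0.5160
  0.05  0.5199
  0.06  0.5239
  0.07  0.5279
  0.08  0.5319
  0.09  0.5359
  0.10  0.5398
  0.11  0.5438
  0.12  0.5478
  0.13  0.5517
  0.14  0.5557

0.5239

σ√T = 0.54·√0.25 = 0.2700
d₁ = [ln(320/300) + (0.008 − 0.052 + 0.54²/2)·0.25] / 0.2700 = [0.0645 + 0.0255] / 0.2700 = 0.3333 ≈ 0.33
d₂ = d₁ − σ√T = 0.3333 − 0.2700 = 0.0633 ≈ 0.06
Pr(exercise) under Q = N(d₂) = 0.5239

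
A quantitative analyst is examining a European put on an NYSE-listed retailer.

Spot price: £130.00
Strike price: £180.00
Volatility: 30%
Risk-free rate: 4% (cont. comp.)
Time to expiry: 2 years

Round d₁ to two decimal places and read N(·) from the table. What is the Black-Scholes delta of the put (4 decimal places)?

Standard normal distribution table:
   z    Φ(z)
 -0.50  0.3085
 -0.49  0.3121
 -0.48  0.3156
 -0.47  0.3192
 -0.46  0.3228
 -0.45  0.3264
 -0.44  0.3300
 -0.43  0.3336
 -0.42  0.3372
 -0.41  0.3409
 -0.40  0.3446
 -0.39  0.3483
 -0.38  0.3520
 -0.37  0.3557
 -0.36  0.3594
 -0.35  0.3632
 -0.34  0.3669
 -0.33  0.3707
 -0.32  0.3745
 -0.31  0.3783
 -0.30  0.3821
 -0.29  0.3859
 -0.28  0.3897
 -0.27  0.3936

σ√T = 0.3·√2 = 0.4243
d₁ = [ln(130/180) + (0.04 + ½·0.3²)·2] / (σ√T) = (-0.3254 + 0.1700) / 0.4243 = -0.3663 → -0.37
N(d₁) = N(-0.37) = 0.3557
Δ_put = N(d₁) − 1 = 0.3557 − 1 = -0.6443

-0.6443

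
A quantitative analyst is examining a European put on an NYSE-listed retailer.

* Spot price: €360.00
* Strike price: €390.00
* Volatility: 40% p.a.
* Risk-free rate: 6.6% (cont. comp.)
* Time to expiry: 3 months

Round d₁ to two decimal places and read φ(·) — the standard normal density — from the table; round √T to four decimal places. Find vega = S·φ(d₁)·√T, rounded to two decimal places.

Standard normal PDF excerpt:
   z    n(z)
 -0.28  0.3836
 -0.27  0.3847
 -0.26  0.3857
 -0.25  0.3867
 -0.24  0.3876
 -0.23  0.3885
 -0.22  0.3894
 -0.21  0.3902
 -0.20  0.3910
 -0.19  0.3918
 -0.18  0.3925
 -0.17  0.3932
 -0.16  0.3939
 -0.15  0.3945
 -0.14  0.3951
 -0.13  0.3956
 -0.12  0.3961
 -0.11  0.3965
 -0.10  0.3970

70.09

σ√T = 0.4·√0.25 = 0.2000
d₁ = [ln(360/390) + (0.066 + ½·0.4²)·0.25] / (σ√T) = (-0.0800 + 0.0365) / 0.2000 = -0.2177 ≈ -0.22
√T = √0.25 = 0.5000
φ(d₁) = φ(-0.22) = 0.3894
vega = S·φ(d₁)·√T = 360·0.3894·0.5000 = 70.0920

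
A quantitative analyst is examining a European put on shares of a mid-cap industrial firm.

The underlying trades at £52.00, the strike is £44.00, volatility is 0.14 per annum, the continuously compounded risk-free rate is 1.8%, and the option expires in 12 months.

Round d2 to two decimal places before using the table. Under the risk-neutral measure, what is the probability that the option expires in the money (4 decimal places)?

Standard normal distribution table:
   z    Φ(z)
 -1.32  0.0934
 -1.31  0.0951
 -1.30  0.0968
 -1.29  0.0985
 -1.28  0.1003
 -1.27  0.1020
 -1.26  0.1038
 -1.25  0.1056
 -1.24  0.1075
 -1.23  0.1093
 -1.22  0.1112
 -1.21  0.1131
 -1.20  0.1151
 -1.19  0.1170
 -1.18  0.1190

0.1056

σ√T = 0.14·√1 = 0.1400
d₁ = [ln(52/44) + (0.018 + ½·0.14²)·1] / (σ√T) = (0.1671 + 0.0278) / 0.1400 = 1.3918 → 1.39
d₂ = 1.3918 − 0.1400 = 1.2518 → 1.25
Pr(exercise) under Q = N(−d₂) = N(-1.25) = 0.1056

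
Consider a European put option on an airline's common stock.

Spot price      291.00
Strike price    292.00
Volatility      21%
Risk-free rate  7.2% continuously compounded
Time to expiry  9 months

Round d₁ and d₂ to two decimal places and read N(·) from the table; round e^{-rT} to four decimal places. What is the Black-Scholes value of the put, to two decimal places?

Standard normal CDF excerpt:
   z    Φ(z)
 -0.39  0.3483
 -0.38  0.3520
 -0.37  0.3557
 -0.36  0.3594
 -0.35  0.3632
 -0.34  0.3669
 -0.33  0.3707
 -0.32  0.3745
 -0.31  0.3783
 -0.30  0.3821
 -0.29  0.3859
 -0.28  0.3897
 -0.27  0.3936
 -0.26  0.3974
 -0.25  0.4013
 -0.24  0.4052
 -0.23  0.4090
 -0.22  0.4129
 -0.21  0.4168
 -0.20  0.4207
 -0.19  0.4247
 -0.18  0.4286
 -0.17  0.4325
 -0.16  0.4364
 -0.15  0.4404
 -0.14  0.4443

13.98

σ√T = 0.21·√0.75 = 0.1819
d₁ = [ln(291/292) + (0.072 + 0.21²/2)·0.75] / 0.1819 = [-0.0034 + 0.0705] / 0.1819 = 0.3690 ≈ 0.37
d₂ = d₁ − σ√T = 0.3690 − 0.1819 = 0.1871 ≈ 0.19
e^(−rT) = e^(−0.072·0.75) = 0.9474
N(−d₂) = N(-0.19) = 0.4247;  N(−d₁) = N(-0.37) = 0.3557
P = 292·0.9474·0.4247 − 291·0.3557 = 117.4893 − 103.5087 = 13.9806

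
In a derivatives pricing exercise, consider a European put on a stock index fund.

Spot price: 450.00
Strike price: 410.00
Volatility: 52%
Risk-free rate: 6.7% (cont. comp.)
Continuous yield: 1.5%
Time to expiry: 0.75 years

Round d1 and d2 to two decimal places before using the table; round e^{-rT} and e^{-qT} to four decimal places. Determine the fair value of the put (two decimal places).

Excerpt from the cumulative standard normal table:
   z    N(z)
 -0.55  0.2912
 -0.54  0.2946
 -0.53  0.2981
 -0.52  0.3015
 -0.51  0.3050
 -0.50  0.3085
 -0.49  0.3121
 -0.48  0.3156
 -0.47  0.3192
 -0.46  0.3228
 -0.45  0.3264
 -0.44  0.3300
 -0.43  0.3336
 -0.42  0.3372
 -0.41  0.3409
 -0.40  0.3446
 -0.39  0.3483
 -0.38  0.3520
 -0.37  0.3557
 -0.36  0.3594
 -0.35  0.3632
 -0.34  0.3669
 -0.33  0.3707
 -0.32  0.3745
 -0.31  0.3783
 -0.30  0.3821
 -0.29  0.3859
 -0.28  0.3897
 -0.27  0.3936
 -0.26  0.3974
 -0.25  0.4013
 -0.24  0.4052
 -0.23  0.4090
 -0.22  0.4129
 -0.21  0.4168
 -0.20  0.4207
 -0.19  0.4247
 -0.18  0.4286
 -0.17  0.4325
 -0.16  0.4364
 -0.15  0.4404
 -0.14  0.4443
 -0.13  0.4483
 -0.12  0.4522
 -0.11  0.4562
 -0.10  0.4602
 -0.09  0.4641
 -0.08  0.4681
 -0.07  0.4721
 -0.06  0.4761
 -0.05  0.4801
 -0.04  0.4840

49.92

T = 0.75;  σ√T = 0.4503
d₁ = [ln(450/410) + (0.067 − 0.015 + ½·0.52²)·0.75] / (σ√T) = (0.0931 + 0.1404) / 0.4503 = 0.5185 ⇒ 0.52
d₂ = 0.5185 − 0.4503 = 0.0682 ⇒ 0.07
exp(−qT) = exp(−0.015·0.75) = 0.9888;  exp(−rT) = exp(−0.067·0.75) = 0.9510
N(−d₂) = N(-0.07) = 0.4721;  N(−d₁) = N(-0.52) = 0.3015
P = 410·0.9510·0.4721 − 450·0.9888·0.3015 = 184.0765 − 134.1554 = 49.9211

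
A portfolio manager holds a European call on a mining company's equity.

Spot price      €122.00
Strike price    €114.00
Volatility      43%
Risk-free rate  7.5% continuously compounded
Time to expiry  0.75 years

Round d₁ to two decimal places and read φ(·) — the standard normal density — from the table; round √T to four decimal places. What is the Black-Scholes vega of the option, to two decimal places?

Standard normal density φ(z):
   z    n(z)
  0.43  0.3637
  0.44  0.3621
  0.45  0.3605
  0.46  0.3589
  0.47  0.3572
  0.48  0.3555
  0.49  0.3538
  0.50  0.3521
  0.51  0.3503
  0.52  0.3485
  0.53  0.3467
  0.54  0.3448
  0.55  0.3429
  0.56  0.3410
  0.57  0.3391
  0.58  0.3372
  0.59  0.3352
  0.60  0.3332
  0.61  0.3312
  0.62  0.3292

36.82

T = 0.75;  σ√T = 0.3724
ln(S/K) + (r + σ²/2)T = ln(122/114) + (0.075 + 0.43²/2)·0.75 = 0.0678 + 0.1256 = 0.1934
d₁ = 0.1934 / 0.3724 = 0.5194 ≈ 0.52
√T = √0.75 = 0.8660
φ(d₁) = φ(0.52) = 0.3485
vega = S·φ(d₁)·√T = 122·0.3485·0.8660 = 36.8197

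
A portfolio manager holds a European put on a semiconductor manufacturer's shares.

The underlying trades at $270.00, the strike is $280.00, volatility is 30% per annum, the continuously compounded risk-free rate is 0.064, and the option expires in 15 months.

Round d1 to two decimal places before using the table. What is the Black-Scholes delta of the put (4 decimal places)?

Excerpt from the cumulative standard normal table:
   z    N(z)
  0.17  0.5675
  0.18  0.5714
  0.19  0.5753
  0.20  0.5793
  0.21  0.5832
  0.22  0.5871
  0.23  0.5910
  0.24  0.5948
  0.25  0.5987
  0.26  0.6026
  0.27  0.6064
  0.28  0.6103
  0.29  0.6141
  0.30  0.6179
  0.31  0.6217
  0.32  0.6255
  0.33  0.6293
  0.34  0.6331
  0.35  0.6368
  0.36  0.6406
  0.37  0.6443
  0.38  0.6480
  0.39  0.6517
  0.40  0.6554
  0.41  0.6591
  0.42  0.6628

T = 1.25;  σ√T = 0.3354
d₁ = [ln(270/280) + (0.064 + 0.3²/2)·1.25] / 0.3354 = [-0.0364 + 0.1363] / 0.3354 = 0.2978 ⇒ 0.30
N(d₁) = N(0.30) = 0.6179
Δ_put = N(d₁) − 1 = 0.6179 − 1 = -0.3821

-0.3821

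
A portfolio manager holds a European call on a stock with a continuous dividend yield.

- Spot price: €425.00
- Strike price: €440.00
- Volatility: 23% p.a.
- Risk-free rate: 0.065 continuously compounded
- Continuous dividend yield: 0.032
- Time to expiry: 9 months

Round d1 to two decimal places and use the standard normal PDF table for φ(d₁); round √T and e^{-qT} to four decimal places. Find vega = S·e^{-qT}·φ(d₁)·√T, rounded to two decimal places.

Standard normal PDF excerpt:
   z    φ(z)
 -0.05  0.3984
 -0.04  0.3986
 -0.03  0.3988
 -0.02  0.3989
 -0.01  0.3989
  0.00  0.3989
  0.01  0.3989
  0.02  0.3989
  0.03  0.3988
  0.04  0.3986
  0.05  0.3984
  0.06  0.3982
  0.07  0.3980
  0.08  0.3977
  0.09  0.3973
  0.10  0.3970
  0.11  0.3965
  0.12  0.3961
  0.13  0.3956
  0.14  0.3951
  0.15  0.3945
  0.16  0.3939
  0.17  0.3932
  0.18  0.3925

σ√T = 0.23 × 0.8660 = 0.1992
ln(S/K) + (r − q + σ²/2)T = ln(425/440) + (0.065 − 0.032 + 0.23²/2)·0.75 = -0.0347 + 0.0446 = 0.0099
d₁ = 0.0099 / 0.1992 = 0.0497 ⇒ 0.05
√T = √0.75 = 0.8660
φ(d₁) = φ(0.05) = 0.3984
exp(−qT) = exp(−0.032·0.75) = 0.9763
vega = S·exp(−qT)·φ(d₁)·√T = 425·0.9763·0.3984·0.8660 = 143.1560

143.16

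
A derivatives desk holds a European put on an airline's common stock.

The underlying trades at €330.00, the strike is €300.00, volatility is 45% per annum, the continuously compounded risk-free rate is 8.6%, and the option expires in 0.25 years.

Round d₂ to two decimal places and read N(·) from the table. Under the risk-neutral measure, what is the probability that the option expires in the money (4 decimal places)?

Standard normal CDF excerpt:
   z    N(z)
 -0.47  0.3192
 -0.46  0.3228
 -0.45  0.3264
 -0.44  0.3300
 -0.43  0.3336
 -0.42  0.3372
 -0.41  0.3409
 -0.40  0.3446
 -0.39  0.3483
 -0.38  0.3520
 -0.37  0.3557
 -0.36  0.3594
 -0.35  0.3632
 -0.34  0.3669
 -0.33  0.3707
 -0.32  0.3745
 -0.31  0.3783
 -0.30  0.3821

0.3409

σ√T = 0.45·√0.25 = 0.2250
d₁ = [ln(330/300) + (0.086 + 0.45²/2)·0.25] / 0.2250 = [0.0953 + 0.0468] / 0.2250 = 0.6317 ≈ 0.63
d₂ = d₁ − σ√T = 0.6317 − 0.2250 = 0.4067 ≈ 0.41
Risk-neutral Pr[S_T < K] = N(−d₂) = N(-0.41) = 0.3409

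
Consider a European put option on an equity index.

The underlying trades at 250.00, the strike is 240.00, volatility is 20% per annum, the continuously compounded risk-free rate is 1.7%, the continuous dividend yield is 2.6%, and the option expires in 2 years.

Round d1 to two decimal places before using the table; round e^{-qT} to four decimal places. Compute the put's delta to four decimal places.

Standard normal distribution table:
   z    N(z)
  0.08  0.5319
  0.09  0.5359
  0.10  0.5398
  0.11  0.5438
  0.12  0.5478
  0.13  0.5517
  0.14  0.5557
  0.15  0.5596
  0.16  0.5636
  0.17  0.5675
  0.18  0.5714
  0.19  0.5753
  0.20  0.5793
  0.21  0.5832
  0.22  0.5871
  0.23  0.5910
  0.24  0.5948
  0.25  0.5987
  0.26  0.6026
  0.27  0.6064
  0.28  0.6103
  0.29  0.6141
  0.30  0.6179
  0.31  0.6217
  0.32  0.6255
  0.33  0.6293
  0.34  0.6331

T = 2;  σ√T = 0.2828
d₁ = [ln(250/240) + (0.017 − 0.026 + 0.2²/2)·2] / 0.2828 = [0.0408 + 0.0220] / 0.2828 = 0.2221 ⇒ 0.22
N(d₁) = N(0.22) = 0.5871
Δ_put = exp(−qT)·(N(d₁) − 1) = 0.9493·(0.5871 − 1) = -0.3920

-0.3920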